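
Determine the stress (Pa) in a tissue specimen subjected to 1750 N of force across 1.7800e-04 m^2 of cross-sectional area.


stress = F / A
stress = 1750 / 1.7800e-04
stress = 9.8315e+06


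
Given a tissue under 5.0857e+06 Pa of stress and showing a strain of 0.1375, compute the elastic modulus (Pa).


E = stress / strain
E = 5.0857e+06 / 0.1375
E = 3.6987e+07


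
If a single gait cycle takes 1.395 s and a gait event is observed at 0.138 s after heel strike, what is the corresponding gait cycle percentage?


pct = (event_time / cycle_time) * 100
pct = (0.138 / 1.395) * 100
ratio = 0.0989
pct = 9.8925


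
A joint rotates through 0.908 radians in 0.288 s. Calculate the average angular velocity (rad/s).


omega = delta_theta / delta_t
omega = 0.908 / 0.288
omega = 3.1528


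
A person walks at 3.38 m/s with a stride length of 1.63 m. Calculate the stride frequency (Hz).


f = v / stride_length
f = 3.38 / 1.63
f = 2.0736


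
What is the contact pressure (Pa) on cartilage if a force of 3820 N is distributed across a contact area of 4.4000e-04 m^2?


P = F / A
P = 3820 / 4.4000e-04
P = 8.6818e+06


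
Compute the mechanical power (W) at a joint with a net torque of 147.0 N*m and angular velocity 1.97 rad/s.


P = M * omega
P = 147.0 * 1.97
P = 289.5900


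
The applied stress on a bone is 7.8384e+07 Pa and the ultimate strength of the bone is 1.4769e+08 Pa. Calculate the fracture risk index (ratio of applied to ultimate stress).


FRI = applied / ultimate
FRI = 7.8384e+07 / 1.4769e+08
FRI = 0.5307


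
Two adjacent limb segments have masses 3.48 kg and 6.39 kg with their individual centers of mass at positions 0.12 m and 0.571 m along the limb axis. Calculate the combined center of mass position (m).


COM = (m1*x1 + m2*x2) / (m1 + m2)
COM = (3.48*0.12 + 6.39*0.571) / (3.48 + 6.39)
Numerator = 4.0663
Denominator = 9.8700
COM = 0.4120


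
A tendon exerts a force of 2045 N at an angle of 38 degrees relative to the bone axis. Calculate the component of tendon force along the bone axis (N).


F_eff = F_tendon * cos(theta)
theta = 38 deg = 0.6632 rad
cos(theta) = 0.7880
F_eff = 2045 * 0.7880
F_eff = 1611.4820


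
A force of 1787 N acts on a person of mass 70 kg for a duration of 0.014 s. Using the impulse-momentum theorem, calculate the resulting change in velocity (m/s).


J = F * dt = 1787 * 0.014 = 25.0180 N*s
delta_v = J / m
delta_v = 25.0180 / 70
delta_v = 0.3574


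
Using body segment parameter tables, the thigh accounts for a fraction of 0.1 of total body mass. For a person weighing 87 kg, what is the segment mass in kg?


m_segment = body_mass * fraction
m_segment = 87 * 0.1
m_segment = 8.7000


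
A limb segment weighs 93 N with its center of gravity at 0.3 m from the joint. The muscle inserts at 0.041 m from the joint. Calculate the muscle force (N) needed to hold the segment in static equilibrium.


F_muscle = W * d_load / d_muscle
F_muscle = 93 * 0.3 / 0.041
Numerator = 27.9000
F_muscle = 680.4878


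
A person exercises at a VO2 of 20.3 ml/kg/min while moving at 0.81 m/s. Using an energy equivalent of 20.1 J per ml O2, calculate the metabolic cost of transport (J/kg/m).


Power per kg = VO2 * 20.1 / 60
Power per kg = 20.3 * 20.1 / 60 = 6.8005 W/kg
Cost = power_per_kg / speed
Cost = 6.8005 / 0.81
Cost = 8.3957


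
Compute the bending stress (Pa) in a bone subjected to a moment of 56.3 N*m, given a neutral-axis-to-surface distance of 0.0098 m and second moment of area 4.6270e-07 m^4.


sigma = M * c / I
sigma = 56.3 * 0.0098 / 4.6270e-07
M * c = 0.5517
sigma = 1.1924e+06


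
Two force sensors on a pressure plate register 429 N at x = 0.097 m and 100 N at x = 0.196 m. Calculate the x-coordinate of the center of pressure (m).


COP_x = (F1*x1 + F2*x2) / (F1 + F2)
COP_x = (429*0.097 + 100*0.196) / (429 + 100)
Numerator = 61.2130
Denominator = 529
COP_x = 0.1157


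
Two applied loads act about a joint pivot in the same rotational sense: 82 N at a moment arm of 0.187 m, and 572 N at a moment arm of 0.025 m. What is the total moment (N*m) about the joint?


M = F1 * d1 + F2 * d2
M = 82 * 0.187 + 572 * 0.025
M = 15.3340 + 14.3000
M = 29.6340


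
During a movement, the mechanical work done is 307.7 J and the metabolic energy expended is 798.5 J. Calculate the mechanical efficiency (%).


eta = (W_mech / E_meta) * 100
eta = (307.7 / 798.5) * 100
ratio = 0.3853
eta = 38.5348


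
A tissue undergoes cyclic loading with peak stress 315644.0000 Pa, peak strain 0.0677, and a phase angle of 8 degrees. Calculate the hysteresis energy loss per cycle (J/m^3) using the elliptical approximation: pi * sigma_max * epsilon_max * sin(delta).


E_loss = pi * sigma_max * epsilon_max * sin(delta)
delta = 8 deg = 0.1396 rad
sin(delta) = 0.1392
E_loss = pi * 315644.0000 * 0.0677 * 0.1392
E_loss = 9343.1083


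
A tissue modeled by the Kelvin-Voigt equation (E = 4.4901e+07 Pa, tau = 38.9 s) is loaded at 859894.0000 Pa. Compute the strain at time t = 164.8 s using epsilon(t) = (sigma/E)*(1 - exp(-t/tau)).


epsilon(t) = (sigma/E) * (1 - exp(-t/tau))
sigma/E = 859894.0000 / 4.4901e+07 = 0.0192
exp(-t/tau) = exp(-164.8 / 38.9) = 0.0145
epsilon = 0.0192 * (1 - 0.0145)
epsilon = 0.0189


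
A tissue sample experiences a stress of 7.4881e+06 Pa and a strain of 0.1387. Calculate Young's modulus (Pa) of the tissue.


E = stress / strain
E = 7.4881e+06 / 0.1387
E = 5.3988e+07


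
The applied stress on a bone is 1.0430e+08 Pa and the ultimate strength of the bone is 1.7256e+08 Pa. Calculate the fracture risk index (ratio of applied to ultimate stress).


FRI = applied / ultimate
FRI = 1.0430e+08 / 1.7256e+08
FRI = 0.6044


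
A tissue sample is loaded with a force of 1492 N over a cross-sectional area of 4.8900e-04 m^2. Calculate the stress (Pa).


stress = F / A
stress = 1492 / 4.8900e-04
stress = 3.0511e+06


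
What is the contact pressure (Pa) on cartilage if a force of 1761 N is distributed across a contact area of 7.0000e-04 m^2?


P = F / A
P = 1761 / 7.0000e-04
P = 2.5157e+06


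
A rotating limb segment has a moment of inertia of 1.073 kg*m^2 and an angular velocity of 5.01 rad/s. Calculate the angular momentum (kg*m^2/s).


L = I * omega
L = 1.073 * 5.01
L = 5.3757


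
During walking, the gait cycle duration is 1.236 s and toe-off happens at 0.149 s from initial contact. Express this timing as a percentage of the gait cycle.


pct = (event_time / cycle_time) * 100
pct = (0.149 / 1.236) * 100
ratio = 0.1206
pct = 12.0550


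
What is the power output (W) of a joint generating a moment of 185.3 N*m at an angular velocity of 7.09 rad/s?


P = M * omega
P = 185.3 * 7.09
P = 1313.7770


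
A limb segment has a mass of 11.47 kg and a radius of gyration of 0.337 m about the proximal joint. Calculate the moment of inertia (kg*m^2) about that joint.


I = m * k^2
I = 11.47 * 0.337^2
k^2 = 0.1136
I = 1.3026


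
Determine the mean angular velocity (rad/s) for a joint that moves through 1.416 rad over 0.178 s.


omega = delta_theta / delta_t
omega = 1.416 / 0.178
omega = 7.9551


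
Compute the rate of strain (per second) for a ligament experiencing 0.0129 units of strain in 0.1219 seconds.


strain_rate = delta_strain / delta_t
strain_rate = 0.0129 / 0.1219
strain_rate = 0.1058


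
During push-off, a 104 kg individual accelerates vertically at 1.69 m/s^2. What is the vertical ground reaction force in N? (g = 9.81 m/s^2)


GRF = m * (g + a)
GRF = 104 * (9.81 + 1.69)
GRF = 104 * 11.5000
GRF = 1196.0000


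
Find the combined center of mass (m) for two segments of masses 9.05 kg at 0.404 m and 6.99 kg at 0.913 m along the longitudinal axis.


COM = (m1*x1 + m2*x2) / (m1 + m2)
COM = (9.05*0.404 + 6.99*0.913) / (9.05 + 6.99)
Numerator = 10.0381
Denominator = 16.0400
COM = 0.6258


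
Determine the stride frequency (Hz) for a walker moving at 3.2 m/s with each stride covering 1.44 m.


f = v / stride_length
f = 3.2 / 1.44
f = 2.2222


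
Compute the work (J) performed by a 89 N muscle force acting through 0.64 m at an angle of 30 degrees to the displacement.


W = F * d * cos(theta)
theta = 30 deg = 0.5236 rad
cos(theta) = 0.8660
W = 89 * 0.64 * 0.8660
W = 49.3288


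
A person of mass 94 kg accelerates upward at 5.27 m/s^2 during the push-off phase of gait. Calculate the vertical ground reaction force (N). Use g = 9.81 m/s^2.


GRF = m * (g + a)
GRF = 94 * (9.81 + 5.27)
GRF = 94 * 15.0800
GRF = 1417.5200


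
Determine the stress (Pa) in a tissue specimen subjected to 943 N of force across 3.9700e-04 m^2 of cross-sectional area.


stress = F / A
stress = 943 / 3.9700e-04
stress = 2.3753e+06


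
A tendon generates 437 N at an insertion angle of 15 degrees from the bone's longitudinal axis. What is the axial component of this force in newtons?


F_eff = F_tendon * cos(theta)
theta = 15 deg = 0.2618 rad
cos(theta) = 0.9659
F_eff = 437 * 0.9659
F_eff = 422.1096


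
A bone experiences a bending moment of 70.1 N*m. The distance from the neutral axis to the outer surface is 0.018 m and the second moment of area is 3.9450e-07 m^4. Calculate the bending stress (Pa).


sigma = M * c / I
sigma = 70.1 * 0.018 / 3.9450e-07
M * c = 1.2618
sigma = 3.1985e+06


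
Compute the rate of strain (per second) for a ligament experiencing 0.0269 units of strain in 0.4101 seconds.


strain_rate = delta_strain / delta_t
strain_rate = 0.0269 / 0.4101
strain_rate = 0.0656


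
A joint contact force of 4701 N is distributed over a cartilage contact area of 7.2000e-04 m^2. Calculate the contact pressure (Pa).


P = F / A
P = 4701 / 7.2000e-04
P = 6.5292e+06


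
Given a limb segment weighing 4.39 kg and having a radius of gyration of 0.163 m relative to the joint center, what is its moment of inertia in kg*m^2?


I = m * k^2
I = 4.39 * 0.163^2
k^2 = 0.0266
I = 0.1166


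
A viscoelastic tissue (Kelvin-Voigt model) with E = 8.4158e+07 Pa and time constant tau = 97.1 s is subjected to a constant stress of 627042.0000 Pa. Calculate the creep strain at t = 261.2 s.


epsilon(t) = (sigma/E) * (1 - exp(-t/tau))
sigma/E = 627042.0000 / 8.4158e+07 = 0.0075
exp(-t/tau) = exp(-261.2 / 97.1) = 0.0679
epsilon = 0.0075 * (1 - 0.0679)
epsilon = 0.0069


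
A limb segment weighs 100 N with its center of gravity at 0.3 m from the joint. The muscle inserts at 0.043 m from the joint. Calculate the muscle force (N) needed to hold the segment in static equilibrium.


F_muscle = W * d_load / d_muscle
F_muscle = 100 * 0.3 / 0.043
Numerator = 30.0000
F_muscle = 697.6744


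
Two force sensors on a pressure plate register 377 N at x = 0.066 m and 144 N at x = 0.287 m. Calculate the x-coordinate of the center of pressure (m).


COP_x = (F1*x1 + F2*x2) / (F1 + F2)
COP_x = (377*0.066 + 144*0.287) / (377 + 144)
Numerator = 66.2100
Denominator = 521
COP_x = 0.1271


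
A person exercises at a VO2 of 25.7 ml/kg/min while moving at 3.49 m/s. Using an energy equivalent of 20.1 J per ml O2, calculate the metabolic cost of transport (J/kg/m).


Power per kg = VO2 * 20.1 / 60
Power per kg = 25.7 * 20.1 / 60 = 8.6095 W/kg
Cost = power_per_kg / speed
Cost = 8.6095 / 3.49
Cost = 2.4669


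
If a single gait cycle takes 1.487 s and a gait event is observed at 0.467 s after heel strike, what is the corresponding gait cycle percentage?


pct = (event_time / cycle_time) * 100
pct = (0.467 / 1.487) * 100
ratio = 0.3141
pct = 31.4055


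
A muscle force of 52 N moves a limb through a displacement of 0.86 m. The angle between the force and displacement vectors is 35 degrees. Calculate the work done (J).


W = F * d * cos(theta)
theta = 35 deg = 0.6109 rad
cos(theta) = 0.8192
W = 52 * 0.86 * 0.8192
W = 36.6325


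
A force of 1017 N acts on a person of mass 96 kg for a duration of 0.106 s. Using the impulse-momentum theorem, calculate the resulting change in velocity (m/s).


J = F * dt = 1017 * 0.106 = 107.8020 N*s
delta_v = J / m
delta_v = 107.8020 / 96
delta_v = 1.1229


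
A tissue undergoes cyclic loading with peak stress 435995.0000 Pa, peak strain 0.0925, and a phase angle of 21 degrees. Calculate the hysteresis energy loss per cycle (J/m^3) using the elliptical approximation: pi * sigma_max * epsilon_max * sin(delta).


E_loss = pi * sigma_max * epsilon_max * sin(delta)
delta = 21 deg = 0.3665 rad
sin(delta) = 0.3584
E_loss = pi * 435995.0000 * 0.0925 * 0.3584
E_loss = 45404.8532


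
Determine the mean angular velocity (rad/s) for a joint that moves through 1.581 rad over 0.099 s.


omega = delta_theta / delta_t
omega = 1.581 / 0.099
omega = 15.9697


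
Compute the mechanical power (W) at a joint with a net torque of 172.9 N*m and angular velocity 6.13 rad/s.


P = M * omega
P = 172.9 * 6.13
P = 1059.8770


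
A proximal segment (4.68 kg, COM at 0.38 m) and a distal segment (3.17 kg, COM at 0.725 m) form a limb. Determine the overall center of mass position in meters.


COM = (m1*x1 + m2*x2) / (m1 + m2)
COM = (4.68*0.38 + 3.17*0.725) / (4.68 + 3.17)
Numerator = 4.0766
Denominator = 7.8500
COM = 0.5193


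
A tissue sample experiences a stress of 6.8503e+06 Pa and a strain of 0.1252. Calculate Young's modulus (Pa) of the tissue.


E = stress / strain
E = 6.8503e+06 / 0.1252
E = 5.4715e+07


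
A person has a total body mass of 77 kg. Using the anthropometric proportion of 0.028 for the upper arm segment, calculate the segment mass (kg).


m_segment = body_mass * fraction
m_segment = 77 * 0.028
m_segment = 2.1560


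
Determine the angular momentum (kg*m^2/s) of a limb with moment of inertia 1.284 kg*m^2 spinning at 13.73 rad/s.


L = I * omega
L = 1.284 * 13.73
L = 17.6293


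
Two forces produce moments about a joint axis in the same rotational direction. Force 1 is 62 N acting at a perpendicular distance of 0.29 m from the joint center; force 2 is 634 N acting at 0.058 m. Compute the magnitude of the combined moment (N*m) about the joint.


M = F1 * d1 + F2 * d2
M = 62 * 0.29 + 634 * 0.058
M = 17.9800 + 36.7720
M = 54.7520


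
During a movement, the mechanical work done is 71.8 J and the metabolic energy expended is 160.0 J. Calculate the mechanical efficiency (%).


eta = (W_mech / E_meta) * 100
eta = (71.8 / 160.0) * 100
ratio = 0.4487
eta = 44.8750


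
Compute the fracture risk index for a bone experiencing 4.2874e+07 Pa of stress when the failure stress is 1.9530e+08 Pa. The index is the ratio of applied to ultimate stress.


FRI = applied / ultimate
FRI = 4.2874e+07 / 1.9530e+08
FRI = 0.2195


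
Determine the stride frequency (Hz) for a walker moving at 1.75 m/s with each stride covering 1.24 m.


f = v / stride_length
f = 1.75 / 1.24
f = 1.4113


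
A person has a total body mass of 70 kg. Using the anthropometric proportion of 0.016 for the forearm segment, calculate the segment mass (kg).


m_segment = body_mass * fraction
m_segment = 70 * 0.016
m_segment = 1.1200


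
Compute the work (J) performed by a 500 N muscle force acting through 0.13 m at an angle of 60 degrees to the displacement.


W = F * d * cos(theta)
theta = 60 deg = 1.0472 rad
cos(theta) = 0.5000
W = 500 * 0.13 * 0.5000
W = 32.5000


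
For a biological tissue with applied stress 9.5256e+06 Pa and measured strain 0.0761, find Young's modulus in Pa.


E = stress / strain
E = 9.5256e+06 / 0.0761
E = 1.2517e+08


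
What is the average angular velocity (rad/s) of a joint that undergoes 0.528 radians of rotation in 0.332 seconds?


omega = delta_theta / delta_t
omega = 0.528 / 0.332
omega = 1.5904


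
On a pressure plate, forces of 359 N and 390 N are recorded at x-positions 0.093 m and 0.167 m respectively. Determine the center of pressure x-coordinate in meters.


COP_x = (F1*x1 + F2*x2) / (F1 + F2)
COP_x = (359*0.093 + 390*0.167) / (359 + 390)
Numerator = 98.5170
Denominator = 749
COP_x = 0.1315


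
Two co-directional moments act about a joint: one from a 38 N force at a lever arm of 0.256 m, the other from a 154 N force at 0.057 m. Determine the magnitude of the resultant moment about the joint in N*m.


M = F1 * d1 + F2 * d2
M = 38 * 0.256 + 154 * 0.057
M = 9.7280 + 8.7780
M = 18.5060


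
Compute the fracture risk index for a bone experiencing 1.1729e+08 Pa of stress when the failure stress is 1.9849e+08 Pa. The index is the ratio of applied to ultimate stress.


FRI = applied / ultimate
FRI = 1.1729e+08 / 1.9849e+08
FRI = 0.5909


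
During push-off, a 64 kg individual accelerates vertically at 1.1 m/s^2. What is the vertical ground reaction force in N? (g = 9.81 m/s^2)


GRF = m * (g + a)
GRF = 64 * (9.81 + 1.1)
GRF = 64 * 10.9100
GRF = 698.2400


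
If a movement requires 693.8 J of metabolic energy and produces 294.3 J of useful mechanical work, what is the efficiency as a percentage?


eta = (W_mech / E_meta) * 100
eta = (294.3 / 693.8) * 100
ratio = 0.4242
eta = 42.4186


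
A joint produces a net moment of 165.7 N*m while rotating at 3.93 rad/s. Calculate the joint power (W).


P = M * omega
P = 165.7 * 3.93
P = 651.2010


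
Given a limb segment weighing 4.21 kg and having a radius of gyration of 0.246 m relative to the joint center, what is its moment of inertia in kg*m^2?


I = m * k^2
I = 4.21 * 0.246^2
k^2 = 0.0605
I = 0.2548


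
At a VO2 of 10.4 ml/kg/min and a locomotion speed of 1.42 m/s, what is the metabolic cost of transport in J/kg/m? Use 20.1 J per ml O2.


Power per kg = VO2 * 20.1 / 60
Power per kg = 10.4 * 20.1 / 60 = 3.4840 W/kg
Cost = power_per_kg / speed
Cost = 3.4840 / 1.42
Cost = 2.4535


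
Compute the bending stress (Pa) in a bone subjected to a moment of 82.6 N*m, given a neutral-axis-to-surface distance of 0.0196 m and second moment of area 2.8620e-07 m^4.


sigma = M * c / I
sigma = 82.6 * 0.0196 / 2.8620e-07
M * c = 1.6190
sigma = 5.6567e+06


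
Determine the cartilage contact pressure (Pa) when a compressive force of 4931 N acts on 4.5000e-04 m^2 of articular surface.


P = F / A
P = 4931 / 4.5000e-04
P = 1.0958e+07


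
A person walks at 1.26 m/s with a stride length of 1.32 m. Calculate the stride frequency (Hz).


f = v / stride_length
f = 1.26 / 1.32
f = 0.9545


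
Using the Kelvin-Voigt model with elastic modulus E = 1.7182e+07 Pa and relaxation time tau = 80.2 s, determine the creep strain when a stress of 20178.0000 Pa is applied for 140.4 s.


epsilon(t) = (sigma/E) * (1 - exp(-t/tau))
sigma/E = 20178.0000 / 1.7182e+07 = 0.0012
exp(-t/tau) = exp(-140.4 / 80.2) = 0.1737
epsilon = 0.0012 * (1 - 0.1737)
epsilon = 9.7042e-04


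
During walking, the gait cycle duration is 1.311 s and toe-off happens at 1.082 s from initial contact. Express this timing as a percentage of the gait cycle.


pct = (event_time / cycle_time) * 100
pct = (1.082 / 1.311) * 100
ratio = 0.8253
pct = 82.5324


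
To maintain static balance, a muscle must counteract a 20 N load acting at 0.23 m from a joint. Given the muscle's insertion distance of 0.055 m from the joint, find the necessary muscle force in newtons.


F_muscle = W * d_load / d_muscle
F_muscle = 20 * 0.23 / 0.055
Numerator = 4.6000
F_muscle = 83.6364


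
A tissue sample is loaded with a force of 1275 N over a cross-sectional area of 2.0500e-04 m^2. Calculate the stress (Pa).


stress = F / A
stress = 1275 / 2.0500e-04
stress = 6.2195e+06


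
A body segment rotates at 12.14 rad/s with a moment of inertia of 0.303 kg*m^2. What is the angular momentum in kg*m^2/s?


L = I * omega
L = 0.303 * 12.14
L = 3.6784


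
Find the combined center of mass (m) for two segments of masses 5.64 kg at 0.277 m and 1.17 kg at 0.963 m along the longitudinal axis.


COM = (m1*x1 + m2*x2) / (m1 + m2)
COM = (5.64*0.277 + 1.17*0.963) / (5.64 + 1.17)
Numerator = 2.6890
Denominator = 6.8100
COM = 0.3949


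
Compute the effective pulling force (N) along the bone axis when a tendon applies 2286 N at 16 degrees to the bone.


F_eff = F_tendon * cos(theta)
theta = 16 deg = 0.2793 rad
cos(theta) = 0.9613
F_eff = 2286 * 0.9613
F_eff = 2197.4442


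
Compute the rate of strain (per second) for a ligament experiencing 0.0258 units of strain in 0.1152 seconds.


strain_rate = delta_strain / delta_t
strain_rate = 0.0258 / 0.1152
strain_rate = 0.2240


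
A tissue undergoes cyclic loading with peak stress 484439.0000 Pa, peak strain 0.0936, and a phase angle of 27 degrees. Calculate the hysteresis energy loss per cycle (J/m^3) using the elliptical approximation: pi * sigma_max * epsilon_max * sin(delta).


E_loss = pi * sigma_max * epsilon_max * sin(delta)
delta = 27 deg = 0.4712 rad
sin(delta) = 0.4540
E_loss = pi * 484439.0000 * 0.0936 * 0.4540
E_loss = 64671.2991


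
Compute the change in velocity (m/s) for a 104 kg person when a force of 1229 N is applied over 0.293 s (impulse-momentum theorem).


J = F * dt = 1229 * 0.293 = 360.0970 N*s
delta_v = J / m
delta_v = 360.0970 / 104
delta_v = 3.4625


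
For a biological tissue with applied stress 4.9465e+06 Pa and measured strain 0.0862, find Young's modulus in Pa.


E = stress / strain
E = 4.9465e+06 / 0.0862
E = 5.7384e+07


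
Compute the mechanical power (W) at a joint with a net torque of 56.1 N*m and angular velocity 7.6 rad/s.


P = M * omega
P = 56.1 * 7.6
P = 426.3600


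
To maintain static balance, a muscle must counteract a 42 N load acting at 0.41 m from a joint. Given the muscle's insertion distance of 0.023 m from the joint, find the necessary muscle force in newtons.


F_muscle = W * d_load / d_muscle
F_muscle = 42 * 0.41 / 0.023
Numerator = 17.2200
F_muscle = 748.6957


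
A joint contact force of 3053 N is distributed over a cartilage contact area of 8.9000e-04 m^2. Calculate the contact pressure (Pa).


P = F / A
P = 3053 / 8.9000e-04
P = 3.4303e+06


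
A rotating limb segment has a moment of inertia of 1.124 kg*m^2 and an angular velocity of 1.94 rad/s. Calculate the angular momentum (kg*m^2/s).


L = I * omega
L = 1.124 * 1.94
L = 2.1806


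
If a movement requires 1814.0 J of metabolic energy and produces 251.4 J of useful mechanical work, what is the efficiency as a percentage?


eta = (W_mech / E_meta) * 100
eta = (251.4 / 1814.0) * 100
ratio = 0.1386
eta = 13.8589


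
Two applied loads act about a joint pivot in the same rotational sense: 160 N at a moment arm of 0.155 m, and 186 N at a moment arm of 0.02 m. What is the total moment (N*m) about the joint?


M = F1 * d1 + F2 * d2
M = 160 * 0.155 + 186 * 0.02
M = 24.8000 + 3.7200
M = 28.5200


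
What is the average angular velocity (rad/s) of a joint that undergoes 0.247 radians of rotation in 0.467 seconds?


omega = delta_theta / delta_t
omega = 0.247 / 0.467
omega = 0.5289


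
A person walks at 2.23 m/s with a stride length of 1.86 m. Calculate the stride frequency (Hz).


f = v / stride_length
f = 2.23 / 1.86
f = 1.1989


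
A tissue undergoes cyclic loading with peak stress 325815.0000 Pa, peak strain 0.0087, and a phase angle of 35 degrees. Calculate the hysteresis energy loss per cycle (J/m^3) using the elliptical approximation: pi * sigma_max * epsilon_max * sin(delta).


E_loss = pi * sigma_max * epsilon_max * sin(delta)
delta = 35 deg = 0.6109 rad
sin(delta) = 0.5736
E_loss = pi * 325815.0000 * 0.0087 * 0.5736
E_loss = 5107.7720


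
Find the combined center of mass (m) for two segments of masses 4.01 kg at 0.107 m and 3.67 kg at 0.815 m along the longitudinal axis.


COM = (m1*x1 + m2*x2) / (m1 + m2)
COM = (4.01*0.107 + 3.67*0.815) / (4.01 + 3.67)
Numerator = 3.4201
Denominator = 7.6800
COM = 0.4453


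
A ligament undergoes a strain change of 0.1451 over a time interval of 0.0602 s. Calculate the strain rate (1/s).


strain_rate = delta_strain / delta_t
strain_rate = 0.1451 / 0.0602
strain_rate = 2.4103


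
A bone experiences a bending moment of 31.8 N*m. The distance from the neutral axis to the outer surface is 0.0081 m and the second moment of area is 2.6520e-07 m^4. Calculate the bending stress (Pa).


sigma = M * c / I
sigma = 31.8 * 0.0081 / 2.6520e-07
M * c = 0.2576
sigma = 971266.9683


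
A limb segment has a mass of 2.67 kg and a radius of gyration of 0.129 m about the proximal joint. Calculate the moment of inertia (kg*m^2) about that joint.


I = m * k^2
I = 2.67 * 0.129^2
k^2 = 0.0166
I = 0.0444


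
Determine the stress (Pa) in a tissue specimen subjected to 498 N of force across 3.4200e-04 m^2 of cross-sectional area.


stress = F / A
stress = 498 / 3.4200e-04
stress = 1.4561e+06


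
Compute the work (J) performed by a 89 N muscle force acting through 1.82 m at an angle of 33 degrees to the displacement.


W = F * d * cos(theta)
theta = 33 deg = 0.5760 rad
cos(theta) = 0.8387
W = 89 * 1.82 * 0.8387
W = 135.8479


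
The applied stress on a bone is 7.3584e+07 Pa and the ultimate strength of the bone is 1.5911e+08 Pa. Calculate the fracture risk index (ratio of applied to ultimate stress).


FRI = applied / ultimate
FRI = 7.3584e+07 / 1.5911e+08
FRI = 0.4625


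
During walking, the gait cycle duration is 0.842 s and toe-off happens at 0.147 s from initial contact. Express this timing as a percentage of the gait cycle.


pct = (event_time / cycle_time) * 100
pct = (0.147 / 0.842) * 100
ratio = 0.1746
pct = 17.4584


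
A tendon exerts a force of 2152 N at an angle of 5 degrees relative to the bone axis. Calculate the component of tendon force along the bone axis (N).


F_eff = F_tendon * cos(theta)
theta = 5 deg = 0.0873 rad
cos(theta) = 0.9962
F_eff = 2152 * 0.9962
F_eff = 2143.8110


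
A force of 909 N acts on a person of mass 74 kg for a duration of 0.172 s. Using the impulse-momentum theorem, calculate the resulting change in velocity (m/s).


J = F * dt = 909 * 0.172 = 156.3480 N*s
delta_v = J / m
delta_v = 156.3480 / 74
delta_v = 2.1128


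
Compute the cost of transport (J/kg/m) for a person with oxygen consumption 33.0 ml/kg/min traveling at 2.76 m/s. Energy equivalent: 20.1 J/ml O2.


Power per kg = VO2 * 20.1 / 60
Power per kg = 33.0 * 20.1 / 60 = 11.0550 W/kg
Cost = power_per_kg / speed
Cost = 11.0550 / 2.76
Cost = 4.0054


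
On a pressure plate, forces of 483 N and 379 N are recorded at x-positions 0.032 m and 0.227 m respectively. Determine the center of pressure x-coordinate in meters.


COP_x = (F1*x1 + F2*x2) / (F1 + F2)
COP_x = (483*0.032 + 379*0.227) / (483 + 379)
Numerator = 101.4890
Denominator = 862
COP_x = 0.1177


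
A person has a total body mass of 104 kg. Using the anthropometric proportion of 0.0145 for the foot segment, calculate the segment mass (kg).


m_segment = body_mass * fraction
m_segment = 104 * 0.0145
m_segment = 1.5080


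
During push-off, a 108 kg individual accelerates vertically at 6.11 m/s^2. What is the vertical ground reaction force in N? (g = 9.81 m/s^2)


GRF = m * (g + a)
GRF = 108 * (9.81 + 6.11)
GRF = 108 * 15.9200
GRF = 1719.3600


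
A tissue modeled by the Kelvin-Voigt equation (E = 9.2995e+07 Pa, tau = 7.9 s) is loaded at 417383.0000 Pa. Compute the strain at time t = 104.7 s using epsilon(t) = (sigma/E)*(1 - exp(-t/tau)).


epsilon(t) = (sigma/E) * (1 - exp(-t/tau))
sigma/E = 417383.0000 / 9.2995e+07 = 0.0045
exp(-t/tau) = exp(-104.7 / 7.9) = 1.7548e-06
epsilon = 0.0045 * (1 - 1.7548e-06)
epsilon = 0.0045


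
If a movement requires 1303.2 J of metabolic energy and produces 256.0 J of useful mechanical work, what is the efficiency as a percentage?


eta = (W_mech / E_meta) * 100
eta = (256.0 / 1303.2) * 100
ratio = 0.1964
eta = 19.6440


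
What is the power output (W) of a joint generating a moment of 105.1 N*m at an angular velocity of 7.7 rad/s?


P = M * omega
P = 105.1 * 7.7
P = 809.2700


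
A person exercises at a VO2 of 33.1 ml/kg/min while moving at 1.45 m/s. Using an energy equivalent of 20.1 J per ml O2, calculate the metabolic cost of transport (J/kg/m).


Power per kg = VO2 * 20.1 / 60
Power per kg = 33.1 * 20.1 / 60 = 11.0885 W/kg
Cost = power_per_kg / speed
Cost = 11.0885 / 1.45
Cost = 7.6472


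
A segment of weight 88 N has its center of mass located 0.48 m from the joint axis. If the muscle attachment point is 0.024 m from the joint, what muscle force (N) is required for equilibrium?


F_muscle = W * d_load / d_muscle
F_muscle = 88 * 0.48 / 0.024
Numerator = 42.2400
F_muscle = 1760.0000


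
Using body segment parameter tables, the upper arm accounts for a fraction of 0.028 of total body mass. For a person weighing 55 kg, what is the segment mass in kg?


m_segment = body_mass * fraction
m_segment = 55 * 0.028
m_segment = 1.5400


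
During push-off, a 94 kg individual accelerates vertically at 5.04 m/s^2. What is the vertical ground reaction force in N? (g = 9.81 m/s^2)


GRF = m * (g + a)
GRF = 94 * (9.81 + 5.04)
GRF = 94 * 14.8500
GRF = 1395.9000


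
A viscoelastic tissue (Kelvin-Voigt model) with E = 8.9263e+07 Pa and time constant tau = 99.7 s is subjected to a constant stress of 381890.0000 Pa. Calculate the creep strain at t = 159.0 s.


epsilon(t) = (sigma/E) * (1 - exp(-t/tau))
sigma/E = 381890.0000 / 8.9263e+07 = 0.0043
exp(-t/tau) = exp(-159.0 / 99.7) = 0.2030
epsilon = 0.0043 * (1 - 0.2030)
epsilon = 0.0034


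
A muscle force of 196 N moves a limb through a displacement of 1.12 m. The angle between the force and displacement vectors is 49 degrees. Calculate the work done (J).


W = F * d * cos(theta)
theta = 49 deg = 0.8552 rad
cos(theta) = 0.6561
W = 196 * 1.12 * 0.6561
W = 144.0181


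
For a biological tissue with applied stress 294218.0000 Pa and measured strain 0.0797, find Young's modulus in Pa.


E = stress / strain
E = 294218.0000 / 0.0797
E = 3.6916e+06


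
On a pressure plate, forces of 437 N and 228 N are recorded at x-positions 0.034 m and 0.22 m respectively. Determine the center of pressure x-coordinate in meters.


COP_x = (F1*x1 + F2*x2) / (F1 + F2)
COP_x = (437*0.034 + 228*0.22) / (437 + 228)
Numerator = 65.0180
Denominator = 665
COP_x = 0.0978


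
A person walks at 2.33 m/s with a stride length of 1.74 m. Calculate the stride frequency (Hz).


f = v / stride_length
f = 2.33 / 1.74
f = 1.3391


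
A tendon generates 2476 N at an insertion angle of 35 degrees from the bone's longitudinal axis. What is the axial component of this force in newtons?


F_eff = F_tendon * cos(theta)
theta = 35 deg = 0.6109 rad
cos(theta) = 0.8192
F_eff = 2476 * 0.8192
F_eff = 2028.2205


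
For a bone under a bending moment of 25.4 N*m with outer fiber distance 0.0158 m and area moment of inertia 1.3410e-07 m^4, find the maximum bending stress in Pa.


sigma = M * c / I
sigma = 25.4 * 0.0158 / 1.3410e-07
M * c = 0.4013
sigma = 2.9927e+06


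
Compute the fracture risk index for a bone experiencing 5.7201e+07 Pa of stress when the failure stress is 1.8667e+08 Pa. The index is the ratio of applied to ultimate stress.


FRI = applied / ultimate
FRI = 5.7201e+07 / 1.8667e+08
FRI = 0.3064


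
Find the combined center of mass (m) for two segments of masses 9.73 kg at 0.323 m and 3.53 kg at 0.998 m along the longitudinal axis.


COM = (m1*x1 + m2*x2) / (m1 + m2)
COM = (9.73*0.323 + 3.53*0.998) / (9.73 + 3.53)
Numerator = 6.6657
Denominator = 13.2600
COM = 0.5027


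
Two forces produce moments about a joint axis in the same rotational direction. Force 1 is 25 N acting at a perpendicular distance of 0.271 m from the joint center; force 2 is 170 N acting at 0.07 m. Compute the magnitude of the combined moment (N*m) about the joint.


M = F1 * d1 + F2 * d2
M = 25 * 0.271 + 170 * 0.07
M = 6.7750 + 11.9000
M = 18.6750


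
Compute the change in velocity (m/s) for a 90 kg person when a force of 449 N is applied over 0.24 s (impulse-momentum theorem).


J = F * dt = 449 * 0.24 = 107.7600 N*s
delta_v = J / m
delta_v = 107.7600 / 90
delta_v = 1.1973


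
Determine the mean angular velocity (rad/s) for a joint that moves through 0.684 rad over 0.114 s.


omega = delta_theta / delta_t
omega = 0.684 / 0.114
omega = 6.0000


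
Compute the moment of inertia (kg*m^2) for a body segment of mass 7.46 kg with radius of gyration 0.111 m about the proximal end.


I = m * k^2
I = 7.46 * 0.111^2
k^2 = 0.0123
I = 0.0919


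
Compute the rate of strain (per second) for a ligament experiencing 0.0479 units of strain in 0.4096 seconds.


strain_rate = delta_strain / delta_t
strain_rate = 0.0479 / 0.4096
strain_rate = 0.1169


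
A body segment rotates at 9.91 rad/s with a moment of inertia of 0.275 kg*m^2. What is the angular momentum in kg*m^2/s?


L = I * omega
L = 0.275 * 9.91
L = 2.7253


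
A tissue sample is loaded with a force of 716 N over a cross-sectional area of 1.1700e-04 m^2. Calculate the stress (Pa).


stress = F / A
stress = 716 / 1.1700e-04
stress = 6.1197e+06


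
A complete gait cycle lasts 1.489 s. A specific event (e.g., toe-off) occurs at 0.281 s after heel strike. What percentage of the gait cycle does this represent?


pct = (event_time / cycle_time) * 100
pct = (0.281 / 1.489) * 100
ratio = 0.1887
pct = 18.8717


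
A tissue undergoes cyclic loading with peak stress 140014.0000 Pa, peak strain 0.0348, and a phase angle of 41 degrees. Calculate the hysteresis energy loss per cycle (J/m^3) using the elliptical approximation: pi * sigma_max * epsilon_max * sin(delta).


E_loss = pi * sigma_max * epsilon_max * sin(delta)
delta = 41 deg = 0.7156 rad
sin(delta) = 0.6561
E_loss = pi * 140014.0000 * 0.0348 * 0.6561
E_loss = 10042.5383


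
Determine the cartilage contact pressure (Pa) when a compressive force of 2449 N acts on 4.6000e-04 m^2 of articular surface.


P = F / A
P = 2449 / 4.6000e-04
P = 5.3239e+06


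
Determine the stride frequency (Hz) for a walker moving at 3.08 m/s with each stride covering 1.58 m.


f = v / stride_length
f = 3.08 / 1.58
f = 1.9494


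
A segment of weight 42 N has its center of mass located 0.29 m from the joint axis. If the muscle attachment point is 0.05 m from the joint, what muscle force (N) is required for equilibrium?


F_muscle = W * d_load / d_muscle
F_muscle = 42 * 0.29 / 0.05
Numerator = 12.1800
F_muscle = 243.6000


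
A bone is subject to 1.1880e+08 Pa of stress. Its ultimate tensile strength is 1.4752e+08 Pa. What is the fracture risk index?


FRI = applied / ultimate
FRI = 1.1880e+08 / 1.4752e+08
FRI = 0.8053


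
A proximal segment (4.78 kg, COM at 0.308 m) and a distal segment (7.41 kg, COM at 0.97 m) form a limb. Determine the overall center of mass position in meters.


COM = (m1*x1 + m2*x2) / (m1 + m2)
COM = (4.78*0.308 + 7.41*0.97) / (4.78 + 7.41)
Numerator = 8.6599
Denominator = 12.1900
COM = 0.7104


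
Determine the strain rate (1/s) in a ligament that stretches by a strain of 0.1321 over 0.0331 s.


strain_rate = delta_strain / delta_t
strain_rate = 0.1321 / 0.0331
strain_rate = 3.9909


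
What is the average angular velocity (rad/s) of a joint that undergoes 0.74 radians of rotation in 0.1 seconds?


omega = delta_theta / delta_t
omega = 0.74 / 0.1
omega = 7.4000


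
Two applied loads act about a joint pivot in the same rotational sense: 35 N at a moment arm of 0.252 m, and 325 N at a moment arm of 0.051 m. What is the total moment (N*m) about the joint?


M = F1 * d1 + F2 * d2
M = 35 * 0.252 + 325 * 0.051
M = 8.8200 + 16.5750
M = 25.3950


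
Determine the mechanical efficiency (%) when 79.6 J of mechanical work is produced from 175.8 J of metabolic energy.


eta = (W_mech / E_meta) * 100
eta = (79.6 / 175.8) * 100
ratio = 0.4528
eta = 45.2787


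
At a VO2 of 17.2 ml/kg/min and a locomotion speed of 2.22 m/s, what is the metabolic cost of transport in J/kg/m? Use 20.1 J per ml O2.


Power per kg = VO2 * 20.1 / 60
Power per kg = 17.2 * 20.1 / 60 = 5.7620 W/kg
Cost = power_per_kg / speed
Cost = 5.7620 / 2.22
Cost = 2.5955


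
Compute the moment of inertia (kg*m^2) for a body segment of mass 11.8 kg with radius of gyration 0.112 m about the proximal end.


I = m * k^2
I = 11.8 * 0.112^2
k^2 = 0.0125
I = 0.1480


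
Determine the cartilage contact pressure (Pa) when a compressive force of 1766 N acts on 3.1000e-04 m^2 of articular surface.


P = F / A
P = 1766 / 3.1000e-04
P = 5.6968e+06


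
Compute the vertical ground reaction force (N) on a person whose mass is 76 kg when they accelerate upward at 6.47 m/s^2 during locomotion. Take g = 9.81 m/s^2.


GRF = m * (g + a)
GRF = 76 * (9.81 + 6.47)
GRF = 76 * 16.2800
GRF = 1237.2800


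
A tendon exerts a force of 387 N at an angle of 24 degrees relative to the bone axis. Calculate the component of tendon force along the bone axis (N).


F_eff = F_tendon * cos(theta)
theta = 24 deg = 0.4189 rad
cos(theta) = 0.9135
F_eff = 387 * 0.9135
F_eff = 353.5421


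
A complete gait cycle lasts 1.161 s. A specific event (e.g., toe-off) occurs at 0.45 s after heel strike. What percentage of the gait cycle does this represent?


pct = (event_time / cycle_time) * 100
pct = (0.45 / 1.161) * 100
ratio = 0.3876
pct = 38.7597


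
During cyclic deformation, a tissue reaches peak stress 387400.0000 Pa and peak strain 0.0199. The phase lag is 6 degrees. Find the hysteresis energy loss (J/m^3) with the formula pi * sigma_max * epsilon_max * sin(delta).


E_loss = pi * sigma_max * epsilon_max * sin(delta)
delta = 6 deg = 0.1047 rad
sin(delta) = 0.1045
E_loss = pi * 387400.0000 * 0.0199 * 0.1045
E_loss = 2531.6119


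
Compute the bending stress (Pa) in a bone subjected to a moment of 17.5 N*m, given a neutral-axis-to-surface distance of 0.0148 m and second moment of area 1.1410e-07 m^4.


sigma = M * c / I
sigma = 17.5 * 0.0148 / 1.1410e-07
M * c = 0.2590
sigma = 2.2699e+06


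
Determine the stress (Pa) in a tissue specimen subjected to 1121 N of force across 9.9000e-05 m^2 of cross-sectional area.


stress = F / A
stress = 1121 / 9.9000e-05
stress = 1.1323e+07


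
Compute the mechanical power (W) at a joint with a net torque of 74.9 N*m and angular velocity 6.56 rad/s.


P = M * omega
P = 74.9 * 6.56
P = 491.3440


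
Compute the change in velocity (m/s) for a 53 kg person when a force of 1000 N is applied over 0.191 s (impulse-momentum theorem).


J = F * dt = 1000 * 0.191 = 191.0000 N*s
delta_v = J / m
delta_v = 191.0000 / 53
delta_v = 3.6038


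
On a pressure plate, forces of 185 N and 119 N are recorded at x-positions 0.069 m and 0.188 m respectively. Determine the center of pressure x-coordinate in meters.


COP_x = (F1*x1 + F2*x2) / (F1 + F2)
COP_x = (185*0.069 + 119*0.188) / (185 + 119)
Numerator = 35.1370
Denominator = 304
COP_x = 0.1156


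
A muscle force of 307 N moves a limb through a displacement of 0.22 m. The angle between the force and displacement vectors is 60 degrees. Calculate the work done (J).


W = F * d * cos(theta)
theta = 60 deg = 1.0472 rad
cos(theta) = 0.5000
W = 307 * 0.22 * 0.5000
W = 33.7700


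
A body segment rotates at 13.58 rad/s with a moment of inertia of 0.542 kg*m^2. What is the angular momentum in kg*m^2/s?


L = I * omega
L = 0.542 * 13.58
L = 7.3604


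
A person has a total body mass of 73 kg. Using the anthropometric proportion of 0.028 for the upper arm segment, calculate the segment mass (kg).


m_segment = body_mass * fraction
m_segment = 73 * 0.028
m_segment = 2.0440


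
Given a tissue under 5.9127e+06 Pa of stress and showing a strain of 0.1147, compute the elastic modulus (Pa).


E = stress / strain
E = 5.9127e+06 / 0.1147
E = 5.1549e+07


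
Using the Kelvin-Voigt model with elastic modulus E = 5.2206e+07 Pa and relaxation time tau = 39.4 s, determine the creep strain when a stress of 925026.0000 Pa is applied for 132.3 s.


epsilon(t) = (sigma/E) * (1 - exp(-t/tau))
sigma/E = 925026.0000 / 5.2206e+07 = 0.0177
exp(-t/tau) = exp(-132.3 / 39.4) = 0.0348
epsilon = 0.0177 * (1 - 0.0348)
epsilon = 0.0171
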